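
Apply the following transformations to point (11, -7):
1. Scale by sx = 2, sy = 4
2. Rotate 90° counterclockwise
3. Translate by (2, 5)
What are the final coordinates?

Step 1: Scale → (22, -28)
Step 2: Rotate 90° → (28, 22)
Step 3: Translate → (30, 27)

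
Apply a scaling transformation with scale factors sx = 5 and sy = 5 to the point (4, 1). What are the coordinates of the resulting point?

Scaling matrix:
[[5, 0], [0, 5]]
Result: (4 × 5, 1 × 5) = (20, 5)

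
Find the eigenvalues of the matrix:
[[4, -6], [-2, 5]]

Characteristic equation: det(A - λI) = 0
λ² - (trace)λ + (det) = 0
trace = 4 + 5 = 9, det = (4)(5) - (-6)(-2) = 8
λ² - (9)λ + (8) = 0
λ = (9 ± √((9)² - 4·(8))) / 2 = (9 ± √49) / 2
Solving: λ = 1, 8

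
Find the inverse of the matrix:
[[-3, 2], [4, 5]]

For [[a,b],[c,d]], inverse = (1/det)·[[d,-b],[-c,a]]
det = (-3)(5) - (2)(4) = -15 - 8 = -23
Inverse = (1/-23)·[[5, -2], [-4, -3]]
= [[-5/23, 2/23], [4/23, 3/23]]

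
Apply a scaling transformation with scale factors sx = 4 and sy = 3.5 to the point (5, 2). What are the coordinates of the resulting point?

Scaling matrix:
[[4, 0], [0, 3.50]]
Result: (5 × 4, 2 × 3.5) = (20, 7)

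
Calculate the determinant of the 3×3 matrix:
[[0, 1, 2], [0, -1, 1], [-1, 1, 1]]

Expansion along first row:
det = 0·det([[-1,1],[1,1]]) - 1·det([[0,1],[-1,1]]) + 2·det([[0,-1],[-1,1]])
    = 0·(-1·1 - 1·1) - 1·(0·1 - 1·-1) + 2·(0·1 - -1·-1)
    = 0·-2 - 1·1 + 2·-1
    = 0 + -1 + -2 = -3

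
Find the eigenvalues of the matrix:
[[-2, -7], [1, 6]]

Characteristic equation: det(A - λI) = 0
λ² - (trace)λ + (det) = 0
trace = -2 + 6 = 4, det = (-2)(6) - (-7)(1) = -5
λ² - (4)λ + (-5) = 0
λ = (4 ± √((4)² - 4·(-5))) / 2 = (4 ± √36) / 2
Solving: λ = -1, 5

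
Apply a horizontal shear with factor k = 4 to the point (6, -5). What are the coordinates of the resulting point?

Shear matrix for horizontal shear with factor k = 4:
[[1, 4], [0, 1]]
Result: (6, -5) → (-14, -5)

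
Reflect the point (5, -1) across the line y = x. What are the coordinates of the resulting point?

Reflection across line y = x: (5, -1) → (-1, 5)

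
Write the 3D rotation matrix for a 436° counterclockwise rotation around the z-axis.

Rotation matrix for counterclockwise 436° around z-axis:
cos(436°) = 0.2419, sin(436°) = 0.9703
Result: [[0.2419, -0.9703, 0], [0.9703, 0.2419, 0], [0, 0, 1]]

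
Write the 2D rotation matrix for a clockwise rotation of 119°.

Rotation matrix formula: [[cos θ, -sin θ], [sin θ, cos θ]]
A clockwise rotation by 119° is equivalent to a counterclockwise rotation by -119°.
For θ = -119°:
cos(-119°) = -0.4848
sin(-119°) = -0.8746
Result: [[-0.4848, 0.8746], [-0.8746, -0.4848]]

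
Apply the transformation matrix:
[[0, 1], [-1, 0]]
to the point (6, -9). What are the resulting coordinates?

Matrix multiplication:
[[0, 1], [-1, 0]] × [6, -9]ᵀ
= [(0)(6) + (1)(-9), (-1)(6) + (0)(-9)]ᵀ
= [-9, -6]ᵀ
Result: (-9, -6)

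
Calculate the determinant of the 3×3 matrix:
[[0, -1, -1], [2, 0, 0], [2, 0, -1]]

Expansion along first row:
det = 0·det([[0,0],[0,-1]]) - -1·det([[2,0],[2,-1]]) + -1·det([[2,0],[2,0]])
    = 0·(0·-1 - 0·0) - -1·(2·-1 - 0·2) + -1·(2·0 - 0·2)
    = 0·0 - -1·-2 + -1·0
    = 0 + -2 + 0 = -2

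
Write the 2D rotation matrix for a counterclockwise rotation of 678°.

Rotation matrix formula: [[cos θ, -sin θ], [sin θ, cos θ]]
For θ = 678°:
cos(678°) = 0.7431
sin(678°) = -0.6691
Result: [[0.7431, 0.6691], [-0.6691, 0.7431]]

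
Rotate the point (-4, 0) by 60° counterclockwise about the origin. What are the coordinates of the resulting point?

Rotation matrix for 60°: [[cos 60°, -sin 60°], [sin 60°, cos 60°]] ≈ [[0.500000, -0.866025], [0.866025, 0.500000]]
[[0.500000, -0.866025], [0.866025, 0.500000]] × [-4, 0]ᵀ ≈ [-2, -3.4641]ᵀ
Result: (-2, -3.4641)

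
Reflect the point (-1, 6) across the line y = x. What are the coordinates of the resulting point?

Reflection across line y = x: (-1, 6) → (6, -1)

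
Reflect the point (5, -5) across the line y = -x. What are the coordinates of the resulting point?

Reflection across line y = -x: (5, -5) → (5, -5)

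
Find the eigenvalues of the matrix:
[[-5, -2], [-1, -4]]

Characteristic equation: det(A - λI) = 0
λ² - (trace)λ + (det) = 0
trace = -5 + -4 = -9, det = (-5)(-4) - (-2)(-1) = 18
λ² - (-9)λ + (18) = 0
λ = (-9 ± √((-9)² - 4·(18))) / 2 = (-9 ± √9) / 2
Solving: λ = -6, -3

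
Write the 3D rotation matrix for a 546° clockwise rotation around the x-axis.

Rotation matrix for clockwise 546° around x-axis:
A clockwise rotation by 546° is a counterclockwise rotation by -546°.
cos(-546°) = -0.9945, sin(-546°) = 0.1045
Result: [[1, 0, 0], [0, -0.9945, -0.1045], [0, 0.1045, -0.9945]]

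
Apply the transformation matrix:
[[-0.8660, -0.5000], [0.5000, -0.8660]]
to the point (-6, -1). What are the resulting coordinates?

Matrix multiplication:
[[-0.8660, -0.5000], [0.5000, -0.8660]] × [-6, -1]ᵀ
= [(-0.8660)(-6) + (-0.5000)(-1), (0.5000)(-6) + (-0.8660)(-1)]ᵀ
= [5.6960, -2.1340]ᵀ
Result: (5.6960, -2.1340)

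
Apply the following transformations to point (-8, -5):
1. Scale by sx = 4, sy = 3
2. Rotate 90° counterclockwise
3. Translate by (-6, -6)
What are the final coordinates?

Step 1: Scale → (-32, -15)
Step 2: Rotate 90° → (15, -32)
Step 3: Translate → (9, -38)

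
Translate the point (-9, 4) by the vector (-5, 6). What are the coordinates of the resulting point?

Translation by (-5, 6) (homogeneous matrix [[1, 0, -5], [0, 1, 6], [0, 0, 1]]):
x' = -9 + -5 = -14
y' = 4 + 6 = 10
Result: (-14, 10)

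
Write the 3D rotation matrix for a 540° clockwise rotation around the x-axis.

Rotation matrix for clockwise 540° around x-axis:
A clockwise rotation by 540° is a counterclockwise rotation by -540°.
cos(-540°) = -1, sin(-540°) = 0
Result: [[1, 0, 0], [0, -1, 0], [0, 0, -1]]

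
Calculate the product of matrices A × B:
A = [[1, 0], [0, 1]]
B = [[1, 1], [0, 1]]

Matrix multiplication:
C[0][0] = 1×1 + 0×0 = 1
C[0][1] = 1×1 + 0×1 = 1
C[1][0] = 0×1 + 1×0 = 0
C[1][1] = 0×1 + 1×1 = 1
Result: [[1, 1], [0, 1]]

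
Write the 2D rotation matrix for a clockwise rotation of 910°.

Rotation matrix formula: [[cos θ, -sin θ], [sin θ, cos θ]]
A clockwise rotation by 910° is equivalent to a counterclockwise rotation by -910°.
For θ = -910°:
cos(-910°) = -0.9848
sin(-910°) = 0.1736
Result: [[-0.9848, -0.1736], [0.1736, -0.9848]]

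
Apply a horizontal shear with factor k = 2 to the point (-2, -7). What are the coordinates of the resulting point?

Shear matrix for horizontal shear with factor k = 2:
[[1, 2], [0, 1]]
Result: (-2, -7) → (-16, -7)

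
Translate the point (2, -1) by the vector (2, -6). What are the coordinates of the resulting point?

Translation by (2, -6) (homogeneous matrix [[1, 0, 2], [0, 1, -6], [0, 0, 1]]):
x' = 2 + 2 = 4
y' = -1 + -6 = -7
Result: (4, -7)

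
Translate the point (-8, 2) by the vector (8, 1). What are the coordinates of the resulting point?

Translation by (8, 1) (homogeneous matrix [[1, 0, 8], [0, 1, 1], [0, 0, 1]]):
x' = -8 + 8 = 0
y' = 2 + 1 = 3
Result: (0, 3)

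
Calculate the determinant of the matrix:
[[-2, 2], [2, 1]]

For a 2×2 matrix [[a, b], [c, d]], det = ad - bc
det = (-2)(1) - (2)(2) = -2 - 4 = -6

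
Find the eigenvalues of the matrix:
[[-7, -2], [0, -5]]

Characteristic equation: det(A - λI) = 0
λ² - (trace)λ + (det) = 0
trace = -7 + -5 = -12, det = (-7)(-5) - (-2)(0) = 35
λ² - (-12)λ + (35) = 0
λ = (-12 ± √((-12)² - 4·(35))) / 2 = (-12 ± √4) / 2
Solving: λ = -7, -5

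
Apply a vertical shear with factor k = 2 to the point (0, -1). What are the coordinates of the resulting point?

Shear matrix for vertical shear with factor k = 2:
[[1, 0], [2, 1]]
Result: (0, -1) → (0, -1)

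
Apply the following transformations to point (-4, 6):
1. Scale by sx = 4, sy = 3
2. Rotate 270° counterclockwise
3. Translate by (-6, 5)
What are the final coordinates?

Step 1: Scale → (-16, 18)
Step 2: Rotate 270° → (18, 16)
Step 3: Translate → (12, 21)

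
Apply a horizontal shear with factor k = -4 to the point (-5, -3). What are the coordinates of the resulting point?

Shear matrix for horizontal shear with factor k = -4:
[[1, -4], [0, 1]]
Result: (-5, -3) → (7, -3)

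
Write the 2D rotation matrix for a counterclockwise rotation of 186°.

Rotation matrix formula: [[cos θ, -sin θ], [sin θ, cos θ]]
For θ = 186°:
cos(186°) = -0.9945
sin(186°) = -0.1045
Result: [[-0.9945, 0.1045], [-0.1045, -0.9945]]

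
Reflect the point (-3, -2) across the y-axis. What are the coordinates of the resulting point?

Reflection across y-axis: (-3, -2) → (3, -2)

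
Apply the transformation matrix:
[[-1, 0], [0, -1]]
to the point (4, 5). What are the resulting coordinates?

Matrix multiplication:
[[-1, 0], [0, -1]] × [4, 5]ᵀ
= [(-1)(4) + (0)(5), (0)(4) + (-1)(5)]ᵀ
= [-4, -5]ᵀ
Result: (-4, -5)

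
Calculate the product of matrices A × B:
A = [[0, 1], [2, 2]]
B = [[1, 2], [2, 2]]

Matrix multiplication:
C[0][0] = 0×1 + 1×2 = 2
C[0][1] = 0×2 + 1×2 = 2
C[1][0] = 2×1 + 2×2 = 6
C[1][1] = 2×2 + 2×2 = 8
Result: [[2, 2], [6, 8]]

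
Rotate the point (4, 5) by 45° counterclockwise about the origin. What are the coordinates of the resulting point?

Rotation matrix for 45°: [[cos 45°, -sin 45°], [sin 45°, cos 45°]] ≈ [[0.707107, -0.707107], [0.707107, 0.707107]]
[[0.707107, -0.707107], [0.707107, 0.707107]] × [4, 5]ᵀ ≈ [-0.7071, 6.3640]ᵀ
Result: (-0.7071, 6.3640)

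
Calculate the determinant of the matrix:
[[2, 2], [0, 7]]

For a 2×2 matrix [[a, b], [c, d]], det = ad - bc
det = (2)(7) - (2)(0) = 14 - 0 = 14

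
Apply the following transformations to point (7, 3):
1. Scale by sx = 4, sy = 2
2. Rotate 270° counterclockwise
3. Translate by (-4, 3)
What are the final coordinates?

Step 1: Scale → (28, 6)
Step 2: Rotate 270° → (6, -28)
Step 3: Translate → (2, -25)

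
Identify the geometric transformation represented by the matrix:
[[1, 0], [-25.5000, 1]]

This matrix represents: vertical shear with factor -25.5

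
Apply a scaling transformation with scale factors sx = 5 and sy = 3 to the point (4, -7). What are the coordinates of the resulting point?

Scaling matrix:
[[5, 0], [0, 3]]
Result: (4 × 5, -7 × 3) = (20, -21)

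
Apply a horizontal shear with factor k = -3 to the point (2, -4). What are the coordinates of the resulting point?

Shear matrix for horizontal shear with factor k = -3:
[[1, -3], [0, 1]]
Result: (2, -4) → (14, -4)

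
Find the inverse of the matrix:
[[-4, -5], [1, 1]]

For [[a,b],[c,d]], inverse = (1/det)·[[d,-b],[-c,a]]
det = (-4)(1) - (-5)(1) = -4 - -5 = 1
Inverse = [[1, 5], [-1, -4]]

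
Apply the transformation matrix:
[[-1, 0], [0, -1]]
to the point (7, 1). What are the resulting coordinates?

Matrix multiplication:
[[-1, 0], [0, -1]] × [7, 1]ᵀ
= [(-1)(7) + (0)(1), (0)(7) + (-1)(1)]ᵀ
= [-7, -1]ᵀ
Result: (-7, -1)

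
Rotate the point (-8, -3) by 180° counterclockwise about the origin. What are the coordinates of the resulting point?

Rotation matrix for 180°: [[cos 180°, -sin 180°], [sin 180°, cos 180°]] = [[-1, 0], [0, -1]]
[[-1, 0], [0, -1]] × [-8, -3]ᵀ = [8, 3]ᵀ
Result: (8, 3)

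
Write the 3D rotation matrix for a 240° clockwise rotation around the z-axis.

Rotation matrix for clockwise 240° around z-axis:
A clockwise rotation by 240° is a counterclockwise rotation by -240°.
cos(-240°) = -1/2, sin(-240°) = √3/2
Result: [[-1/2, -√3/2, 0], [√3/2, -1/2, 0], [0, 0, 1]]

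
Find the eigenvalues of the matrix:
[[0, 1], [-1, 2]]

Characteristic equation: det(A - λI) = 0
λ² - (trace)λ + (det) = 0
trace = 0 + 2 = 2, det = (0)(2) - (1)(-1) = 1
λ² - (2)λ + (1) = 0
λ = (2 ± √((2)² - 4·(1))) / 2 = (2 ± √0) / 2
Solving: λ = 1, 1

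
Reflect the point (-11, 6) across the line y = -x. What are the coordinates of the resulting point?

Reflection across line y = -x: (-11, 6) → (-6, 11)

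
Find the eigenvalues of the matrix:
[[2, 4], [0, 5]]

Characteristic equation: det(A - λI) = 0
λ² - (trace)λ + (det) = 0
trace = 2 + 5 = 7, det = (2)(5) - (4)(0) = 10
λ² - (7)λ + (10) = 0
λ = (7 ± √((7)² - 4·(10))) / 2 = (7 ± √9) / 2
Solving: λ = 2, 5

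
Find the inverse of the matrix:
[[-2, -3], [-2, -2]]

For [[a,b],[c,d]], inverse = (1/det)·[[d,-b],[-c,a]]
det = (-2)(-2) - (-3)(-2) = 4 - 6 = -2
Inverse = (1/-2)·[[-2, 3], [2, -2]]
= [[1, -3/2], [-1, 1]]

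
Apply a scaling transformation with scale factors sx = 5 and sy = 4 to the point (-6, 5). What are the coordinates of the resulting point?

Scaling matrix:
[[5, 0], [0, 4]]
Result: (-6 × 5, 5 × 4) = (-30, 20)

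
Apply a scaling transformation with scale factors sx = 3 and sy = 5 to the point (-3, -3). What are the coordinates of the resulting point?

Scaling matrix:
[[3, 0], [0, 5]]
Result: (-3 × 3, -3 × 5) = (-9, -15)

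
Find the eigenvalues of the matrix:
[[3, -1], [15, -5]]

Characteristic equation: det(A - λI) = 0
λ² - (trace)λ + (det) = 0
trace = 3 + -5 = -2, det = (3)(-5) - (-1)(15) = 0
λ² - (-2)λ + (0) = 0
λ = (-2 ± √((-2)² - 4·(0))) / 2 = (-2 ± √4) / 2
Solving: λ = -2, 0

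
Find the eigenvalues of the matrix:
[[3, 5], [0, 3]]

Characteristic equation: det(A - λI) = 0
λ² - (trace)λ + (det) = 0
trace = 3 + 3 = 6, det = (3)(3) - (5)(0) = 9
λ² - (6)λ + (9) = 0
λ = (6 ± √((6)² - 4·(9))) / 2 = (6 ± √0) / 2
Solving: λ = 3, 3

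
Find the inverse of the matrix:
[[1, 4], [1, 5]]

For [[a,b],[c,d]], inverse = (1/det)·[[d,-b],[-c,a]]
det = (1)(5) - (4)(1) = 5 - 4 = 1
Inverse = [[5, -4], [-1, 1]]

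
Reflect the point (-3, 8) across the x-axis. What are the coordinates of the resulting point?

Reflection across x-axis: (-3, 8) → (-3, -8)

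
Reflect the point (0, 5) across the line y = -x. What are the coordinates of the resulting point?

Reflection across line y = -x: (0, 5) → (-5, 0)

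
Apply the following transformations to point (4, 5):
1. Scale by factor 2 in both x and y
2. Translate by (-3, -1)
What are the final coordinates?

Step 1: Scale (4, 5) by 2 → (8, 10)
Step 2: Translate by (-3, -1) → (5, 9)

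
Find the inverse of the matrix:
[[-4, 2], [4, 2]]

For [[a,b],[c,d]], inverse = (1/det)·[[d,-b],[-c,a]]
det = (-4)(2) - (2)(4) = -8 - 8 = -16
Inverse = (1/-16)·[[2, -2], [-4, -4]]
= [[-1/8, 1/8], [1/4, 1/4]]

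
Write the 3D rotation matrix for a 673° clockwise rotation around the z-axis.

Rotation matrix for clockwise 673° around z-axis:
A clockwise rotation by 673° is a counterclockwise rotation by -673°.
cos(-673°) = 0.6820, sin(-673°) = 0.7314
Result: [[0.6820, -0.7314, 0], [0.7314, 0.6820, 0], [0, 0, 1]]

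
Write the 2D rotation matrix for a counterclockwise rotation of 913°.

Rotation matrix formula: [[cos θ, -sin θ], [sin θ, cos θ]]
For θ = 913°:
cos(913°) = -0.9744
sin(913°) = -0.2250
Result: [[-0.9744, 0.2250], [-0.2250, -0.9744]]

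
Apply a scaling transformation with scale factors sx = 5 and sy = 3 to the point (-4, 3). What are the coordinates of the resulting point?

Scaling matrix:
[[5, 0], [0, 3]]
Result: (-4 × 5, 3 × 3) = (-20, 9)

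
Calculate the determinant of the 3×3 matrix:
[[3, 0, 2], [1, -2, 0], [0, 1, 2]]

Expansion along first row:
det = 3·det([[-2,0],[1,2]]) - 0·det([[1,0],[0,2]]) + 2·det([[1,-2],[0,1]])
    = 3·(-2·2 - 0·1) - 0·(1·2 - 0·0) + 2·(1·1 - -2·0)
    = 3·-4 - 0·2 + 2·1
    = -12 + 0 + 2 = -10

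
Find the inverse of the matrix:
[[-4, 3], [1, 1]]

For [[a,b],[c,d]], inverse = (1/det)·[[d,-b],[-c,a]]
det = (-4)(1) - (3)(1) = -4 - 3 = -7
Inverse = (1/-7)·[[1, -3], [-1, -4]]
= [[-1/7, 3/7], [1/7, 4/7]]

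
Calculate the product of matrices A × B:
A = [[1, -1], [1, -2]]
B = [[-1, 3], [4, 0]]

Matrix multiplication:
C[0][0] = 1×-1 + -1×4 = -5
C[0][1] = 1×3 + -1×0 = 3
C[1][0] = 1×-1 + -2×4 = -9
C[1][1] = 1×3 + -2×0 = 3
Result: [[-5, 3], [-9, 3]]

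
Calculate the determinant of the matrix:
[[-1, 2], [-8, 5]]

For a 2×2 matrix [[a, b], [c, d]], det = ad - bc
det = (-1)(5) - (2)(-8) = -5 - -16 = 11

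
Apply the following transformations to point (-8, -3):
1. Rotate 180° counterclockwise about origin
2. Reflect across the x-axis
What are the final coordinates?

Step 1: Rotate 180° → (8, 3)
Step 2: Reflect across x-axis → (8, -3)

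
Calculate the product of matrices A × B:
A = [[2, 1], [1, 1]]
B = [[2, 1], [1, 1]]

Matrix multiplication:
C[0][0] = 2×2 + 1×1 = 5
C[0][1] = 2×1 + 1×1 = 3
C[1][0] = 1×2 + 1×1 = 3
C[1][1] = 1×1 + 1×1 = 2
Result: [[5, 3], [3, 2]]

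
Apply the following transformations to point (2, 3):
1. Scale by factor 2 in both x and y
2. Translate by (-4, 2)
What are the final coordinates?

Step 1: Scale (2, 3) by 2 → (4, 6)
Step 2: Translate by (-4, 2) → (0, 8)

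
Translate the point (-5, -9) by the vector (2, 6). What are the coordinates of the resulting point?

Translation by (2, 6) (homogeneous matrix [[1, 0, 2], [0, 1, 6], [0, 0, 1]]):
x' = -5 + 2 = -3
y' = -9 + 6 = -3
Result: (-3, -3)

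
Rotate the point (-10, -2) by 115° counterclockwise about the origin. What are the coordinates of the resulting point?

Rotation matrix for 115°: [[cos 115°, -sin 115°], [sin 115°, cos 115°]] ≈ [[-0.422618, -0.906308], [0.906308, -0.422618]]
[[-0.422618, -0.906308], [0.906308, -0.422618]] × [-10, -2]ᵀ ≈ [6.0388, -8.2178]ᵀ
Result: (6.0388, -8.2178)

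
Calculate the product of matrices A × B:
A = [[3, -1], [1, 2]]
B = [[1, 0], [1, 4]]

Matrix multiplication:
C[0][0] = 3×1 + -1×1 = 2
C[0][1] = 3×0 + -1×4 = -4
C[1][0] = 1×1 + 2×1 = 3
C[1][1] = 1×0 + 2×4 = 8
Result: [[2, -4], [3, 8]]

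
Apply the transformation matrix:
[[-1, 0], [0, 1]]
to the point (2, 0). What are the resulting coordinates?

Matrix multiplication:
[[-1, 0], [0, 1]] × [2, 0]ᵀ
= [(-1)(2) + (0)(0), (0)(2) + (1)(0)]ᵀ
= [-2, 0]ᵀ
Result: (-2, 0)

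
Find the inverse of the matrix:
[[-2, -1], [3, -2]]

For [[a,b],[c,d]], inverse = (1/det)·[[d,-b],[-c,a]]
det = (-2)(-2) - (-1)(3) = 4 - -3 = 7
Inverse = (1/7)·[[-2, 1], [-3, -2]]
= [[-2/7, 1/7], [-3/7, -2/7]]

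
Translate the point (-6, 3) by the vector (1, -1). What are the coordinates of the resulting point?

Translation by (1, -1) (homogeneous matrix [[1, 0, 1], [0, 1, -1], [0, 0, 1]]):
x' = -6 + 1 = -5
y' = 3 + -1 = 2
Result: (-5, 2)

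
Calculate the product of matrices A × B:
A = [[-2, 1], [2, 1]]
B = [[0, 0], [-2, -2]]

Matrix multiplication:
C[0][0] = -2×0 + 1×-2 = -2
C[0][1] = -2×0 + 1×-2 = -2
C[1][0] = 2×0 + 1×-2 = -2
C[1][1] = 2×0 + 1×-2 = -2
Result: [[-2, -2], [-2, -2]]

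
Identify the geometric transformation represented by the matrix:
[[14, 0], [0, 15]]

This matrix represents: non-uniform scaling by sx = 14, sy = 15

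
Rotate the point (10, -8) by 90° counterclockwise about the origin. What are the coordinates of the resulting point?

Rotation matrix for 90°: [[cos 90°, -sin 90°], [sin 90°, cos 90°]] = [[0, -1], [1, 0]]
[[0, -1], [1, 0]] × [10, -8]ᵀ = [8, 10]ᵀ
Result: (8, 10)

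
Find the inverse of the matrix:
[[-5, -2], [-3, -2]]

For [[a,b],[c,d]], inverse = (1/det)·[[d,-b],[-c,a]]
det = (-5)(-2) - (-2)(-3) = 10 - 6 = 4
Inverse = (1/4)·[[-2, 2], [3, -5]]
= [[-1/2, 1/2], [3/4, -5/4]]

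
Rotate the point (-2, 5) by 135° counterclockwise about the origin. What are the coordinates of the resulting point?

Rotation matrix for 135°: [[cos 135°, -sin 135°], [sin 135°, cos 135°]] ≈ [[-0.707107, -0.707107], [0.707107, -0.707107]]
[[-0.707107, -0.707107], [0.707107, -0.707107]] × [-2, 5]ᵀ ≈ [-2.1213, -4.9497]ᵀ
Result: (-2.1213, -4.9497)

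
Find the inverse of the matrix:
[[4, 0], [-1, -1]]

For [[a,b],[c,d]], inverse = (1/det)·[[d,-b],[-c,a]]
det = (4)(-1) - (0)(-1) = -4 - 0 = -4
Inverse = (1/-4)·[[-1, 0], [1, 4]]
= [[1/4, 0], [-1/4, -1]]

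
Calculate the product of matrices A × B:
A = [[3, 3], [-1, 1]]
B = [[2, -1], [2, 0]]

Matrix multiplication:
C[0][0] = 3×2 + 3×2 = 12
C[0][1] = 3×-1 + 3×0 = -3
C[1][0] = -1×2 + 1×2 = 0
C[1][1] = -1×-1 + 1×0 = 1
Result: [[12, -3], [0, 1]]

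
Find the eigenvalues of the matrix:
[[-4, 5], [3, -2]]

Characteristic equation: det(A - λI) = 0
λ² - (trace)λ + (det) = 0
trace = -4 + -2 = -6, det = (-4)(-2) - (5)(3) = -7
λ² - (-6)λ + (-7) = 0
λ = (-6 ± √((-6)² - 4·(-7))) / 2 = (-6 ± √64) / 2
Solving: λ = -7, 1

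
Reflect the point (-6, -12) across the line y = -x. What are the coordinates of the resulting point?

Reflection across line y = -x: (-6, -12) → (12, 6)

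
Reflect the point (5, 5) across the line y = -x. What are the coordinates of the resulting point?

Reflection across line y = -x: (5, 5) → (-5, -5)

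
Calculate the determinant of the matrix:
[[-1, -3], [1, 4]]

For a 2×2 matrix [[a, b], [c, d]], det = ad - bc
det = (-1)(4) - (-3)(1) = -4 - -3 = -1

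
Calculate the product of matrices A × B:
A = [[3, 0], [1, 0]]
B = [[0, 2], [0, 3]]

Matrix multiplication:
C[0][0] = 3×0 + 0×0 = 0
C[0][1] = 3×2 + 0×3 = 6
C[1][0] = 1×0 + 0×0 = 0
C[1][1] = 1×2 + 0×3 = 2
Result: [[0, 6], [0, 2]]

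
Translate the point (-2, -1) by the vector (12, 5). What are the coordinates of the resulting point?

Translation by (12, 5) (homogeneous matrix [[1, 0, 12], [0, 1, 5], [0, 0, 1]]):
x' = -2 + 12 = 10
y' = -1 + 5 = 4
Result: (10, 4)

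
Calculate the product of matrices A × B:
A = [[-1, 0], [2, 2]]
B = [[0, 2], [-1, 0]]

Matrix multiplication:
C[0][0] = -1×0 + 0×-1 = 0
C[0][1] = -1×2 + 0×0 = -2
C[1][0] = 2×0 + 2×-1 = -2
C[1][1] = 2×2 + 2×0 = 4
Result: [[0, -2], [-2, 4]]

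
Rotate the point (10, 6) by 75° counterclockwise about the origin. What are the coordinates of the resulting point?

Rotation matrix for 75°: [[cos 75°, -sin 75°], [sin 75°, cos 75°]] ≈ [[0.258819, -0.965926], [0.965926, 0.258819]]
[[0.258819, -0.965926], [0.965926, 0.258819]] × [10, 6]ᵀ ≈ [-3.2074, 11.2122]ᵀ
Result: (-3.2074, 11.2122)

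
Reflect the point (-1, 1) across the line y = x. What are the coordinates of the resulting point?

Reflection across line y = x: (-1, 1) → (1, -1)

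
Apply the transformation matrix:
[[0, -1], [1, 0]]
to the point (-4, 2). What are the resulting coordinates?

Matrix multiplication:
[[0, -1], [1, 0]] × [-4, 2]ᵀ
= [(0)(-4) + (-1)(2), (1)(-4) + (0)(2)]ᵀ
= [-2, -4]ᵀ
Result: (-2, -4)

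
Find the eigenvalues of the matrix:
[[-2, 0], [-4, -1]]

Characteristic equation: det(A - λI) = 0
λ² - (trace)λ + (det) = 0
trace = -2 + -1 = -3, det = (-2)(-1) - (0)(-4) = 2
λ² - (-3)λ + (2) = 0
λ = (-3 ± √((-3)² - 4·(2))) / 2 = (-3 ± √1) / 2
Solving: λ = -2, -1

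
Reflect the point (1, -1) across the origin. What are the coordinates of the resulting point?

Reflection across origin: (1, -1) → (-1, 1)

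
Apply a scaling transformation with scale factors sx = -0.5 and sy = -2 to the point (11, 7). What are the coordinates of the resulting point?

Scaling matrix:
[[-0.50, 0], [0, -2]]
Result: (11 × -0.5, 7 × -2) = (-5.5, -14)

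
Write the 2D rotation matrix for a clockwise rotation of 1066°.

Rotation matrix formula: [[cos θ, -sin θ], [sin θ, cos θ]]
A clockwise rotation by 1066° is equivalent to a counterclockwise rotation by -1066°.
For θ = -1066°:
cos(-1066°) = 0.9703
sin(-1066°) = 0.2419
Result: [[0.9703, -0.2419], [0.2419, 0.9703]]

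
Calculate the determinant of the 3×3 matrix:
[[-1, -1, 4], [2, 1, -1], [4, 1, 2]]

Expansion along first row:
det = -1·det([[1,-1],[1,2]]) - -1·det([[2,-1],[4,2]]) + 4·det([[2,1],[4,1]])
    = -1·(1·2 - -1·1) - -1·(2·2 - -1·4) + 4·(2·1 - 1·4)
    = -1·3 - -1·8 + 4·-2
    = -3 + 8 + -8 = -3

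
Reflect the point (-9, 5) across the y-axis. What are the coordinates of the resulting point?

Reflection across y-axis: (-9, 5) → (9, 5)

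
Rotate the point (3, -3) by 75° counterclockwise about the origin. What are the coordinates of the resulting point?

Rotation matrix for 75°: [[cos 75°, -sin 75°], [sin 75°, cos 75°]] ≈ [[0.258819, -0.965926], [0.965926, 0.258819]]
[[0.258819, -0.965926], [0.965926, 0.258819]] × [3, -3]ᵀ ≈ [3.6742, 2.1213]ᵀ
Result: (3.6742, 2.1213)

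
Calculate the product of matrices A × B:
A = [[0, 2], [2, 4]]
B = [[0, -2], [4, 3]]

Matrix multiplication:
C[0][0] = 0×0 + 2×4 = 8
C[0][1] = 0×-2 + 2×3 = 6
C[1][0] = 2×0 + 4×4 = 16
C[1][1] = 2×-2 + 4×3 = 8
Result: [[8, 6], [16, 8]]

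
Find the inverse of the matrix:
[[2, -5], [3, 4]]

For [[a,b],[c,d]], inverse = (1/det)·[[d,-b],[-c,a]]
det = (2)(4) - (-5)(3) = 8 - -15 = 23
Inverse = (1/23)·[[4, 5], [-3, 2]]
= [[4/23, 5/23], [-3/23, 2/23]]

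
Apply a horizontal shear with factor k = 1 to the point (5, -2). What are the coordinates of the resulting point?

Shear matrix for horizontal shear with factor k = 1:
[[1, 1], [0, 1]]
Result: (5, -2) → (3, -2)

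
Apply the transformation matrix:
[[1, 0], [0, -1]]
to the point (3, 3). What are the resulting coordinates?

Matrix multiplication:
[[1, 0], [0, -1]] × [3, 3]ᵀ
= [(1)(3) + (0)(3), (0)(3) + (-1)(3)]ᵀ
= [3, -3]ᵀ
Result: (3, -3)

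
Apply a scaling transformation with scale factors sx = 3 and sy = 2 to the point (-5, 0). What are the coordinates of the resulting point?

Scaling matrix:
[[3, 0], [0, 2]]
Result: (-5 × 3, 0 × 2) = (-15, 0)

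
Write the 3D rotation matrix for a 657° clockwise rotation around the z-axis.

Rotation matrix for clockwise 657° around z-axis:
A clockwise rotation by 657° is a counterclockwise rotation by -657°.
cos(-657°) = 0.4540, sin(-657°) = 0.8910
Result: [[0.4540, -0.8910, 0], [0.8910, 0.4540, 0], [0, 0, 1]]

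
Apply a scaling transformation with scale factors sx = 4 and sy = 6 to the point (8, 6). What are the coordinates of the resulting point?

Scaling matrix:
[[4, 0], [0, 6]]
Result: (8 × 4, 6 × 6) = (32, 36)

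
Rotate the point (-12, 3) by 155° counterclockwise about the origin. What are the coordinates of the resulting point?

Rotation matrix for 155°: [[cos 155°, -sin 155°], [sin 155°, cos 155°]] ≈ [[-0.906308, -0.422618], [0.422618, -0.906308]]
[[-0.906308, -0.422618], [0.422618, -0.906308]] × [-12, 3]ᵀ ≈ [9.6078, -7.7903]ᵀ
Result: (9.6078, -7.7903)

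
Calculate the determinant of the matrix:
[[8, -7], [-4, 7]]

For a 2×2 matrix [[a, b], [c, d]], det = ad - bc
det = (8)(7) - (-7)(-4) = 56 - 28 = 28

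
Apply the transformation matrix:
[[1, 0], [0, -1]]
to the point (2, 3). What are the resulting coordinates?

Matrix multiplication:
[[1, 0], [0, -1]] × [2, 3]ᵀ
= [(1)(2) + (0)(3), (0)(2) + (-1)(3)]ᵀ
= [2, -3]ᵀ
Result: (2, -3)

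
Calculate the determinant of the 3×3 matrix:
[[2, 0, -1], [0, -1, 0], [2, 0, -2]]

Expansion along first row:
det = 2·det([[-1,0],[0,-2]]) - 0·det([[0,0],[2,-2]]) + -1·det([[0,-1],[2,0]])
    = 2·(-1·-2 - 0·0) - 0·(0·-2 - 0·2) + -1·(0·0 - -1·2)
    = 2·2 - 0·0 + -1·2
    = 4 + 0 + -2 = 2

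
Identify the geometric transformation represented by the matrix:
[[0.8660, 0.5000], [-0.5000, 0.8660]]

This matrix represents: rotation by 330° counterclockwise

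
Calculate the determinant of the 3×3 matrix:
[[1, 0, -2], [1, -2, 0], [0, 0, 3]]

Expansion along first row:
det = 1·det([[-2,0],[0,3]]) - 0·det([[1,0],[0,3]]) + -2·det([[1,-2],[0,0]])
    = 1·(-2·3 - 0·0) - 0·(1·3 - 0·0) + -2·(1·0 - -2·0)
    = 1·-6 - 0·3 + -2·0
    = -6 + 0 + 0 = -6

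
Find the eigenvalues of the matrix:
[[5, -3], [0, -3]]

Characteristic equation: det(A - λI) = 0
λ² - (trace)λ + (det) = 0
trace = 5 + -3 = 2, det = (5)(-3) - (-3)(0) = -15
λ² - (2)λ + (-15) = 0
λ = (2 ± √((2)² - 4·(-15))) / 2 = (2 ± √64) / 2
Solving: λ = -3, 5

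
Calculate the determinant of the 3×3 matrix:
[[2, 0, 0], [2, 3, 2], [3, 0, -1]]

Expansion along first row:
det = 2·det([[3,2],[0,-1]]) - 0·det([[2,2],[3,-1]]) + 0·det([[2,3],[3,0]])
    = 2·(3·-1 - 2·0) - 0·(2·-1 - 2·3) + 0·(2·0 - 3·3)
    = 2·-3 - 0·-8 + 0·-9
    = -6 + 0 + 0 = -6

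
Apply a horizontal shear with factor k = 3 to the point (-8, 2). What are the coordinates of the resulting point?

Shear matrix for horizontal shear with factor k = 3:
[[1, 3], [0, 1]]
Result: (-8, 2) → (-2, 2)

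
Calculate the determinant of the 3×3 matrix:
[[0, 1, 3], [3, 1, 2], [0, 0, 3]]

Expansion along first row:
det = 0·det([[1,2],[0,3]]) - 1·det([[3,2],[0,3]]) + 3·det([[3,1],[0,0]])
    = 0·(1·3 - 2·0) - 1·(3·3 - 2·0) + 3·(3·0 - 1·0)
    = 0·3 - 1·9 + 3·0
    = 0 + -9 + 0 = -9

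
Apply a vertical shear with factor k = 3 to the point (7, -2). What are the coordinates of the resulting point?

Shear matrix for vertical shear with factor k = 3:
[[1, 0], [3, 1]]
Result: (7, -2) → (7, 19)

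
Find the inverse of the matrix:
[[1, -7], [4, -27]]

For [[a,b],[c,d]], inverse = (1/det)·[[d,-b],[-c,a]]
det = (1)(-27) - (-7)(4) = -27 - -28 = 1
Inverse = [[-27, 7], [-4, 1]]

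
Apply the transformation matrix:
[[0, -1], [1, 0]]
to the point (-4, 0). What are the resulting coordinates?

Matrix multiplication:
[[0, -1], [1, 0]] × [-4, 0]ᵀ
= [(0)(-4) + (-1)(0), (1)(-4) + (0)(0)]ᵀ
= [0, -4]ᵀ
Result: (0, -4)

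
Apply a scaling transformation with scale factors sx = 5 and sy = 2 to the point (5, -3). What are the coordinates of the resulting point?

Scaling matrix:
[[5, 0], [0, 2]]
Result: (5 × 5, -3 × 2) = (25, -6)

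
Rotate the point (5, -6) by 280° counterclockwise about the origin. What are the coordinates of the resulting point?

Rotation matrix for 280°: [[cos 280°, -sin 280°], [sin 280°, cos 280°]] ≈ [[0.173648, 0.984808], [-0.984808, 0.173648]]
[[0.173648, 0.984808], [-0.984808, 0.173648]] × [5, -6]ᵀ ≈ [-5.0406, -5.9659]ᵀ
Result: (-5.0406, -5.9659)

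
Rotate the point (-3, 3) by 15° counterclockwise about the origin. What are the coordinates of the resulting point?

Rotation matrix for 15°: [[cos 15°, -sin 15°], [sin 15°, cos 15°]] ≈ [[0.965926, -0.258819], [0.258819, 0.965926]]
[[0.965926, -0.258819], [0.258819, 0.965926]] × [-3, 3]ᵀ ≈ [-3.6742, 2.1213]ᵀ
Result: (-3.6742, 2.1213)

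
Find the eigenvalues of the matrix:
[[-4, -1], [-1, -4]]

Characteristic equation: det(A - λI) = 0
λ² - (trace)λ + (det) = 0
trace = -4 + -4 = -8, det = (-4)(-4) - (-1)(-1) = 15
λ² - (-8)λ + (15) = 0
λ = (-8 ± √((-8)² - 4·(15))) / 2 = (-8 ± √4) / 2
Solving: λ = -5, -3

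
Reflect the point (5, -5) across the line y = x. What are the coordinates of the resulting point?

Reflection across line y = x: (5, -5) → (-5, 5)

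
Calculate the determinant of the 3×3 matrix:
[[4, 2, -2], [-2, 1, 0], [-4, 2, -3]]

Expansion along first row:
det = 4·det([[1,0],[2,-3]]) - 2·det([[-2,0],[-4,-3]]) + -2·det([[-2,1],[-4,2]])
    = 4·(1·-3 - 0·2) - 2·(-2·-3 - 0·-4) + -2·(-2·2 - 1·-4)
    = 4·-3 - 2·6 + -2·0
    = -12 + -12 + 0 = -24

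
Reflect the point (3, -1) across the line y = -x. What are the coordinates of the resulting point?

Reflection across line y = -x: (3, -1) → (1, -3)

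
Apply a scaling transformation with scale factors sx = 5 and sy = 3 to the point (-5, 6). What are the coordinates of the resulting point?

Scaling matrix:
[[5, 0], [0, 3]]
Result: (-5 × 5, 6 × 3) = (-25, 18)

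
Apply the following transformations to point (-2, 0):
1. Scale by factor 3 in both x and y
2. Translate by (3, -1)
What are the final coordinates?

Step 1: Scale (-2, 0) by 3 → (-6, 0)
Step 2: Translate by (3, -1) → (-3, -1)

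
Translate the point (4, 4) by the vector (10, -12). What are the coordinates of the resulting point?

Translation by (10, -12) (homogeneous matrix [[1, 0, 10], [0, 1, -12], [0, 0, 1]]):
x' = 4 + 10 = 14
y' = 4 + -12 = -8
Result: (14, -8)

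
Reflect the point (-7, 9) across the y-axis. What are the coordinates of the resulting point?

Reflection across y-axis: (-7, 9) → (7, 9)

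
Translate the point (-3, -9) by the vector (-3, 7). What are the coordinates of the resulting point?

Translation by (-3, 7) (homogeneous matrix [[1, 0, -3], [0, 1, 7], [0, 0, 1]]):
x' = -3 + -3 = -6
y' = -9 + 7 = -2
Result: (-6, -2)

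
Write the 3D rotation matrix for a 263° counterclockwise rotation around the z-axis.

Rotation matrix for counterclockwise 263° around z-axis:
cos(263°) = -0.1219, sin(263°) = -0.9925
Result: [[-0.1219, 0.9925, 0], [-0.9925, -0.1219, 0], [0, 0, 1]]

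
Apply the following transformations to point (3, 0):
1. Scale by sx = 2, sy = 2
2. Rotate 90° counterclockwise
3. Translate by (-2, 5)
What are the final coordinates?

Step 1: Scale → (6, 0)
Step 2: Rotate 90° → (0, 6)
Step 3: Translate → (-2, 11)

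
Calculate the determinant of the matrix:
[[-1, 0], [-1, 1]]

For a 2×2 matrix [[a, b], [c, d]], det = ad - bc
det = (-1)(1) - (0)(-1) = -1 - 0 = -1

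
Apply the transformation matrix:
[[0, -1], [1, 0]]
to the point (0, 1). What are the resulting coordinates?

Matrix multiplication:
[[0, -1], [1, 0]] × [0, 1]ᵀ
= [(0)(0) + (-1)(1), (1)(0) + (0)(1)]ᵀ
= [-1, 0]ᵀ
Result: (-1, 0)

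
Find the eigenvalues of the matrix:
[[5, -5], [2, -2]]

Characteristic equation: det(A - λI) = 0
λ² - (trace)λ + (det) = 0
trace = 5 + -2 = 3, det = (5)(-2) - (-5)(2) = 0
λ² - (3)λ + (0) = 0
λ = (3 ± √((3)² - 4·(0))) / 2 = (3 ± √9) / 2
Solving: λ = 0, 3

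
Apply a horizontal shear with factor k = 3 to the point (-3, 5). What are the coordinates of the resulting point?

Shear matrix for horizontal shear with factor k = 3:
[[1, 3], [0, 1]]
Result: (-3, 5) → (12, 5)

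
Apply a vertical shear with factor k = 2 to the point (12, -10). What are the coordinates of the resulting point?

Shear matrix for vertical shear with factor k = 2:
[[1, 0], [2, 1]]
Result: (12, -10) → (12, 14)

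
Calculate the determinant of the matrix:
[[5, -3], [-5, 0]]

For a 2×2 matrix [[a, b], [c, d]], det = ad - bc
det = (5)(0) - (-3)(-5) = 0 - 15 = -15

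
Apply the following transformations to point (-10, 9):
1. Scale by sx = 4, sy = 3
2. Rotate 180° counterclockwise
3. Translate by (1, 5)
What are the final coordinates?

Step 1: Scale → (-40, 27)
Step 2: Rotate 180° → (40, -27)
Step 3: Translate → (41, -22)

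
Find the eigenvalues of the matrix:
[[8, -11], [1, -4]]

Characteristic equation: det(A - λI) = 0
λ² - (trace)λ + (det) = 0
trace = 8 + -4 = 4, det = (8)(-4) - (-11)(1) = -21
λ² - (4)λ + (-21) = 0
λ = (4 ± √((4)² - 4·(-21))) / 2 = (4 ± √100) / 2
Solving: λ = -3, 7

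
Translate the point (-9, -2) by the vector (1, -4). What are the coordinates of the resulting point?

Translation by (1, -4) (homogeneous matrix [[1, 0, 1], [0, 1, -4], [0, 0, 1]]):
x' = -9 + 1 = -8
y' = -2 + -4 = -6
Result: (-8, -6)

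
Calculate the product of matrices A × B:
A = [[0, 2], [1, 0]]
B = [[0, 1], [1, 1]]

Matrix multiplication:
C[0][0] = 0×0 + 2×1 = 2
C[0][1] = 0×1 + 2×1 = 2
C[1][0] = 1×0 + 0×1 = 0
C[1][1] = 1×1 + 0×1 = 1
Result: [[2, 2], [0, 1]]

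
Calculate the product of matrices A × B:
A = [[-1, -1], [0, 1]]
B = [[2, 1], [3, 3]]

Matrix multiplication:
C[0][0] = -1×2 + -1×3 = -5
C[0][1] = -1×1 + -1×3 = -4
C[1][0] = 0×2 + 1×3 = 3
C[1][1] = 0×1 + 1×3 = 3
Result: [[-5, -4], [3, 3]]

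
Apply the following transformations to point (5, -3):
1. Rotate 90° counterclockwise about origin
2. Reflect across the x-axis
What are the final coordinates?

Step 1: Rotate 90° → (3, 5)
Step 2: Reflect across x-axis → (3, -5)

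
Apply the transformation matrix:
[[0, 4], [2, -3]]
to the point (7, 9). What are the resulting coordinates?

Matrix multiplication:
[[0, 4], [2, -3]] × [7, 9]ᵀ
= [(0)(7) + (4)(9), (2)(7) + (-3)(9)]ᵀ
= [36, -13]ᵀ
Result: (36, -13)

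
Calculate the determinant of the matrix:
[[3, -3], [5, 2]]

For a 2×2 matrix [[a, b], [c, d]], det = ad - bc
det = (3)(2) - (-3)(5) = 6 - -15 = 21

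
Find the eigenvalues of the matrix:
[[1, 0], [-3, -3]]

Characteristic equation: det(A - λI) = 0
λ² - (trace)λ + (det) = 0
trace = 1 + -3 = -2, det = (1)(-3) - (0)(-3) = -3
λ² - (-2)λ + (-3) = 0
λ = (-2 ± √((-2)² - 4·(-3))) / 2 = (-2 ± √16) / 2
Solving: λ = -3, 1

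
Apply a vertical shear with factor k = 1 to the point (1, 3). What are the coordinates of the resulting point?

Shear matrix for vertical shear with factor k = 1:
[[1, 0], [1, 1]]
Result: (1, 3) → (1, 4)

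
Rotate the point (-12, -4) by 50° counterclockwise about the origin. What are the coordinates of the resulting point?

Rotation matrix for 50°: [[cos 50°, -sin 50°], [sin 50°, cos 50°]] ≈ [[0.642788, -0.766044], [0.766044, 0.642788]]
[[0.642788, -0.766044], [0.766044, 0.642788]] × [-12, -4]ᵀ ≈ [-4.6493, -11.7637]ᵀ
Result: (-4.6493, -11.7637)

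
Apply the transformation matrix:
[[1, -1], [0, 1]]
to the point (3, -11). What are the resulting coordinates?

Matrix multiplication:
[[1, -1], [0, 1]] × [3, -11]ᵀ
= [(1)(3) + (-1)(-11), (0)(3) + (1)(-11)]ᵀ
= [14, -11]ᵀ
Result: (14, -11)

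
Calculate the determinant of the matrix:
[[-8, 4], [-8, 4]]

For a 2×2 matrix [[a, b], [c, d]], det = ad - bc
det = (-8)(4) - (4)(-8) = -32 - -32 = 0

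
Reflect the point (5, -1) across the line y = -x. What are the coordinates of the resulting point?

Reflection across line y = -x: (5, -1) → (1, -5)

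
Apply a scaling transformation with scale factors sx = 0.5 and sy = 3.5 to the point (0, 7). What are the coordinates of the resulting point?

Scaling matrix:
[[0.50, 0], [0, 3.50]]
Result: (0 × 0.5, 7 × 3.5) = (0, 24.5)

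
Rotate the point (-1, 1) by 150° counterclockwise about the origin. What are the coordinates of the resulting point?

Rotation matrix for 150°: [[cos 150°, -sin 150°], [sin 150°, cos 150°]] ≈ [[-0.866025, -0.500000], [0.500000, -0.866025]]
[[-0.866025, -0.500000], [0.500000, -0.866025]] × [-1, 1]ᵀ ≈ [0.3660, -1.3660]ᵀ
Result: (0.3660, -1.3660)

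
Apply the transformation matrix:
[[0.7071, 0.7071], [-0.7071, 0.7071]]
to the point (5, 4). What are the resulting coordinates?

Matrix multiplication:
[[0.7071, 0.7071], [-0.7071, 0.7071]] × [5, 4]ᵀ
= [(0.7071)(5) + (0.7071)(4), (-0.7071)(5) + (0.7071)(4)]ᵀ
= [6.3639, -0.7071]ᵀ
Result: (6.3639, -0.7071)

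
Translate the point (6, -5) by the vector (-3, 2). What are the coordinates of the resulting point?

Translation by (-3, 2) (homogeneous matrix [[1, 0, -3], [0, 1, 2], [0, 0, 1]]):
x' = 6 + -3 = 3
y' = -5 + 2 = -3
Result: (3, -3)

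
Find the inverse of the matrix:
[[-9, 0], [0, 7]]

For [[a,b],[c,d]], inverse = (1/det)·[[d,-b],[-c,a]]
det = (-9)(7) - (0)(0) = -63 - 0 = -63
Inverse = (1/-63)·[[7, 0], [0, -9]]
= [[-1/9, 0], [0, 1/7]]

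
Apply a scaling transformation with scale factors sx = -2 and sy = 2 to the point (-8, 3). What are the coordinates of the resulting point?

Scaling matrix:
[[-2, 0], [0, 2]]
Result: (-8 × -2, 3 × 2) = (16, 6)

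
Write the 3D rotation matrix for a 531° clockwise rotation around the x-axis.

Rotation matrix for clockwise 531° around x-axis:
A clockwise rotation by 531° is a counterclockwise rotation by -531°.
cos(-531°) = -0.9877, sin(-531°) = -0.1564
Result: [[1, 0, 0], [0, -0.9877, 0.1564], [0, -0.1564, -0.9877]]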